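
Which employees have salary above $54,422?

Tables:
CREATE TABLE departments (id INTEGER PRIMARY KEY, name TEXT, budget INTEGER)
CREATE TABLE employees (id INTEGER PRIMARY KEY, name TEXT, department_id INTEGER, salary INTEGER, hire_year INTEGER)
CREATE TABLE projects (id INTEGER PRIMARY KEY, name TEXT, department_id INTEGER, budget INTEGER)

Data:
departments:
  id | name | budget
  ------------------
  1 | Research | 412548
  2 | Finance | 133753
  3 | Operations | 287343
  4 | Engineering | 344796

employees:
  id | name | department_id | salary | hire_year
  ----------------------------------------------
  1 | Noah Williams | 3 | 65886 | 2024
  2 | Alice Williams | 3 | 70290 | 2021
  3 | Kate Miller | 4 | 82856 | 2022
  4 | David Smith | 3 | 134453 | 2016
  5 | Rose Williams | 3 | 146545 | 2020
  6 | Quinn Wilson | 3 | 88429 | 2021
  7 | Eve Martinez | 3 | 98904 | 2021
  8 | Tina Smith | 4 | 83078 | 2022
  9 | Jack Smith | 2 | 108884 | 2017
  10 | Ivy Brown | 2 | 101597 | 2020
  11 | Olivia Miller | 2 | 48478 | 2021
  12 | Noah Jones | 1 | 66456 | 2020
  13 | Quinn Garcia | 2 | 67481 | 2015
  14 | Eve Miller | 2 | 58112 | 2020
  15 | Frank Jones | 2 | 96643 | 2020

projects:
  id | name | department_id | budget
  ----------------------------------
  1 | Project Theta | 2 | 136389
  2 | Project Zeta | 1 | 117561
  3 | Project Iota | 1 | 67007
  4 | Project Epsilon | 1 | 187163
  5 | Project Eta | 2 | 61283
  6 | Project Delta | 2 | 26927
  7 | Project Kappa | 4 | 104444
SELECT name, salary FROM employees WHERE salary > 54422

Execution result:
name | salary
Noah Williams | 65886
Alice Williams | 70290
Kate Miller | 82856
David Smith | 134453
Rose Williams | 146545
Quinn Wilson | 88429
Eve Martinez | 98904
Tina Smith | 83078
Jack Smith | 108884
Ivy Brown | 101597
Noah Jones | 66456
Quinn Garcia | 67481
Eve Miller | 58112
Frank Jones | 96643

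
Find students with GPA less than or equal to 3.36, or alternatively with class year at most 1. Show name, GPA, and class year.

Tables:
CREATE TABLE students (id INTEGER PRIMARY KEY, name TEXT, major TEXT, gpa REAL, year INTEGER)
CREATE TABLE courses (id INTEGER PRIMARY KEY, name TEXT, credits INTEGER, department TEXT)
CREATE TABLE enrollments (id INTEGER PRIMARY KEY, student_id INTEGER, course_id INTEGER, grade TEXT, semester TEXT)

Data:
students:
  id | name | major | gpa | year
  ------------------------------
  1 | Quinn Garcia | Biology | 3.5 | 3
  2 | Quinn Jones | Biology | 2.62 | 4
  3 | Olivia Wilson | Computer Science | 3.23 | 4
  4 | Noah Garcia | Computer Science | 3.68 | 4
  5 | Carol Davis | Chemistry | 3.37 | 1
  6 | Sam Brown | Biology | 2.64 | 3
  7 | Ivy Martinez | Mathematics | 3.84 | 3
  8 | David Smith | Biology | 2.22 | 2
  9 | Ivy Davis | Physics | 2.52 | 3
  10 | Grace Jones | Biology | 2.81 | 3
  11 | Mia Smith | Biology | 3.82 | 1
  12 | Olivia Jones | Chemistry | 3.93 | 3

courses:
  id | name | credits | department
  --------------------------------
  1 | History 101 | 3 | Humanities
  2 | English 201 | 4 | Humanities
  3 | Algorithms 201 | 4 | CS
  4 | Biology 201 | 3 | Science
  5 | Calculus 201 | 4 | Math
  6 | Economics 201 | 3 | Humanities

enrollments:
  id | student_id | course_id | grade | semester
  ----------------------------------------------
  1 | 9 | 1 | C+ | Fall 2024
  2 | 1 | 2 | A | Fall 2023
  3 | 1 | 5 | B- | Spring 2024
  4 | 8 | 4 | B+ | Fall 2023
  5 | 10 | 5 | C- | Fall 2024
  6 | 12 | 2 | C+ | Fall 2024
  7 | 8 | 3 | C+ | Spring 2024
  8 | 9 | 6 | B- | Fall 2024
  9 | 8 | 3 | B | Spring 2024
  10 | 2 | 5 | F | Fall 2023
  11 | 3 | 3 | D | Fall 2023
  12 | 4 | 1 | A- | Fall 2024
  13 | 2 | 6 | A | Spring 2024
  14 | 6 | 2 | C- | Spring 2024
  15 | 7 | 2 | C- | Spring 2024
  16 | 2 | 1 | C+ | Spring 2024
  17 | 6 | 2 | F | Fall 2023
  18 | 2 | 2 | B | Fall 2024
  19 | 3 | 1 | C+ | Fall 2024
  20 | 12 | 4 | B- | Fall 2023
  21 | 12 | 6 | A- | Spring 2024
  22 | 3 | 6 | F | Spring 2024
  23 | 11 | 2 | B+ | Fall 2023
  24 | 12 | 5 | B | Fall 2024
SELECT name, gpa, year FROM students WHERE gpa <= 3.36 OR year <= 1

Execution result:
name | gpa | year
Quinn Jones | 2.62 | 4
Olivia Wilson | 3.23 | 4
Carol Davis | 3.37 | 1
Sam Brown | 2.64 | 3
David Smith | 2.22 | 2
Ivy Davis | 2.52 | 3
Grace Jones | 2.81 | 3
Mia Smith | 3.82 | 1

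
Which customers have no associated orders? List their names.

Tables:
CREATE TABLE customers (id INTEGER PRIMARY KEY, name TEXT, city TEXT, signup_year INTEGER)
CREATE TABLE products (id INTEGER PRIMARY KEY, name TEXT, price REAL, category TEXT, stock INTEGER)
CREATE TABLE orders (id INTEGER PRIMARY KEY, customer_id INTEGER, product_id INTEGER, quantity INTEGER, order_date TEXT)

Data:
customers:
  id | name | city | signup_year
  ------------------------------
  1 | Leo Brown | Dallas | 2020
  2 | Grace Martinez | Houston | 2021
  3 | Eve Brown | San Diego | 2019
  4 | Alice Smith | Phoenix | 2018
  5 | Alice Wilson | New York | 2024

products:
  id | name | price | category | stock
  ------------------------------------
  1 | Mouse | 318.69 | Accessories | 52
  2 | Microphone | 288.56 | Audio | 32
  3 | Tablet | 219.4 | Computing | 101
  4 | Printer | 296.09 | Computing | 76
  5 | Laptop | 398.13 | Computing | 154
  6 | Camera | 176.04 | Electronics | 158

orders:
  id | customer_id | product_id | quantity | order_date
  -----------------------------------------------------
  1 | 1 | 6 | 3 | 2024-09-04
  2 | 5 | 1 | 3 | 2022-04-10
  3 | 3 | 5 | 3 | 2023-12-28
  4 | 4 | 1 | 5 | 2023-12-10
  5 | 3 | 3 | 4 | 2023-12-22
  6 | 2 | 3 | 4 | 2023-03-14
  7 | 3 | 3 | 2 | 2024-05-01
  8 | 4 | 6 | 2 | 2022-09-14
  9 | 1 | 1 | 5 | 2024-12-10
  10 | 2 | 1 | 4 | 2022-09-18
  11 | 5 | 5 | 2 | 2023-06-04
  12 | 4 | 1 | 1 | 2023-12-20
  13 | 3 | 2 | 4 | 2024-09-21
SELECT p.name FROM customers p LEFT JOIN orders c ON c.customer_id = p.id WHERE c.id IS NULL

Execution result:
(no rows)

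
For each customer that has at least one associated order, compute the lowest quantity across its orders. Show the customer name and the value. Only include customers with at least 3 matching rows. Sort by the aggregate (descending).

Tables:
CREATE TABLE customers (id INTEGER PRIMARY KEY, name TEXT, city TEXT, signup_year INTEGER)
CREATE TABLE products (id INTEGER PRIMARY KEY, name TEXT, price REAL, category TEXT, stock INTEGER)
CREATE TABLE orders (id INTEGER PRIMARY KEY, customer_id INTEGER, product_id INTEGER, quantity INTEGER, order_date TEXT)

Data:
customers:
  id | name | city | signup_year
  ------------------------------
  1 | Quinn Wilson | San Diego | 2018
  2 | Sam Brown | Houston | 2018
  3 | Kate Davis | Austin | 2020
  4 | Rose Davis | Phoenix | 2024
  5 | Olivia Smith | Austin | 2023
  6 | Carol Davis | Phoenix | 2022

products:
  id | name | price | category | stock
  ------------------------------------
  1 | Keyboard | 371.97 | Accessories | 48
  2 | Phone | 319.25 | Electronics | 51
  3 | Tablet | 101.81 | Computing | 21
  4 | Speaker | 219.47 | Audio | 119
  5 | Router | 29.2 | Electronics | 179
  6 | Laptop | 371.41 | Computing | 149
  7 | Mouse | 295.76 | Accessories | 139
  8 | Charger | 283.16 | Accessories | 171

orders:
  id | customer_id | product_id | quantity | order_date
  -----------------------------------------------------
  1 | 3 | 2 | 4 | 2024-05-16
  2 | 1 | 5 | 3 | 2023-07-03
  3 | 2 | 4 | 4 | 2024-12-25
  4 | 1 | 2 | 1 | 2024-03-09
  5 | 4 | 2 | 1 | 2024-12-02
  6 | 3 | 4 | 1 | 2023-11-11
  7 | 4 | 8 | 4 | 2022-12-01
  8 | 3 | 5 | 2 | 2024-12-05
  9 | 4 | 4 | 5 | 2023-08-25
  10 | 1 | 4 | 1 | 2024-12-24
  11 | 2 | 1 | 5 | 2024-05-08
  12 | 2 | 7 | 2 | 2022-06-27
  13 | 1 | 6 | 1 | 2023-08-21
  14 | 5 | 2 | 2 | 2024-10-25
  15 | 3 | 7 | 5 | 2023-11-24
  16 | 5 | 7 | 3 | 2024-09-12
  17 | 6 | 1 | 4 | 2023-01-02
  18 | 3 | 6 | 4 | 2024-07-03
SELECT p.name, MIN(c.quantity) AS min_quantity FROM orders c JOIN customers p ON c.customer_id = p.id GROUP BY p.id, p.name HAVING COUNT(*) >= 3 ORDER BY min_quantity DESC

Execution result:
name | min_quantity
Sam Brown | 2
Quinn Wilson | 1
Kate Davis | 1
Rose Davis | 1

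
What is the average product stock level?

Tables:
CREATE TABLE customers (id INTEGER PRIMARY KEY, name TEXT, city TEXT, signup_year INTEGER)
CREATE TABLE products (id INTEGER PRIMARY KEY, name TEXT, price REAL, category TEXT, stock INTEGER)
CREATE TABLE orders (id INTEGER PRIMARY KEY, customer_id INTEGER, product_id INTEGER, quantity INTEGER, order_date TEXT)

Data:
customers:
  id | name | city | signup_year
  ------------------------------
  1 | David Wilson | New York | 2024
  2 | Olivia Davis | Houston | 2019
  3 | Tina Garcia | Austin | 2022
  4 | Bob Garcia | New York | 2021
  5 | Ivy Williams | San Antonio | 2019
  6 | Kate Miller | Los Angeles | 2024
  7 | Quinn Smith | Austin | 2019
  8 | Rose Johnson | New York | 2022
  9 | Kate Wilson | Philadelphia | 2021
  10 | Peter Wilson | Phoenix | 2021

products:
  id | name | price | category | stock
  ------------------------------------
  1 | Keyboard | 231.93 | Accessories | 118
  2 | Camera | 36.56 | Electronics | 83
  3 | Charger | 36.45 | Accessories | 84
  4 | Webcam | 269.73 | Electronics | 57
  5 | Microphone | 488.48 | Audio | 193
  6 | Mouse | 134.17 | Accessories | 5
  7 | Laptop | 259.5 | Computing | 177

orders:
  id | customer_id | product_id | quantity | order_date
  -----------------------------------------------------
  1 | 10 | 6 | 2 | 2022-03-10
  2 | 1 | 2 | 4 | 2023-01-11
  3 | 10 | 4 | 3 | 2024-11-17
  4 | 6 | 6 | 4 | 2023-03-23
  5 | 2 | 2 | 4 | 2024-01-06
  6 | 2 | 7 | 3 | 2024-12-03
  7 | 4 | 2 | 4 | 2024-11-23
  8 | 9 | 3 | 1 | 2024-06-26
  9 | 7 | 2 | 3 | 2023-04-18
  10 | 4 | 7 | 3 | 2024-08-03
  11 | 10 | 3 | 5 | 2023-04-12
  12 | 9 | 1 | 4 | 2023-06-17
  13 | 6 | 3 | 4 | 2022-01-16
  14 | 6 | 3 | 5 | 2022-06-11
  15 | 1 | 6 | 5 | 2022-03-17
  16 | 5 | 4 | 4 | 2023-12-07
SELECT AVG(stock) FROM products

Execution result:
102.43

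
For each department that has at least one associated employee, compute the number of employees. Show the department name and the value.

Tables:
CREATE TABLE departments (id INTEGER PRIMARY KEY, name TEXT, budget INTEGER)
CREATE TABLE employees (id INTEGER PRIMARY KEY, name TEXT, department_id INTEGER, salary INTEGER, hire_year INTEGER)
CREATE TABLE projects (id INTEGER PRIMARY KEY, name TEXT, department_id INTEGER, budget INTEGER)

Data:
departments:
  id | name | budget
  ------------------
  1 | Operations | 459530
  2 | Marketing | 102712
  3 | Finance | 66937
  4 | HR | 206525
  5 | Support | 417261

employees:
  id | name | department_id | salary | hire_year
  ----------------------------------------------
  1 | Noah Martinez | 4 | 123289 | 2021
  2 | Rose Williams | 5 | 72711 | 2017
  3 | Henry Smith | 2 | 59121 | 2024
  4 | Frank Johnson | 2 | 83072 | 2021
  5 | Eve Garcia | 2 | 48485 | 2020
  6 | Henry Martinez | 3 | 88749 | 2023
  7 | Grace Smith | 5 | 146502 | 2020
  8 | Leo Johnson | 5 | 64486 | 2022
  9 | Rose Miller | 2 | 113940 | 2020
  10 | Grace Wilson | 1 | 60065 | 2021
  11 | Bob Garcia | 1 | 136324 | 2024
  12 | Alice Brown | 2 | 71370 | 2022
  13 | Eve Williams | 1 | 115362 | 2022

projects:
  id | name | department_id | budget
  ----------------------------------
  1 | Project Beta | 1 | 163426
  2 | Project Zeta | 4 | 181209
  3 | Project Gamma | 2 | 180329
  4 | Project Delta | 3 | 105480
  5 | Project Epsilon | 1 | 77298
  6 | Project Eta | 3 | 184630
SELECT p.name, COUNT(*) AS n FROM employees c JOIN departments p ON c.department_id = p.id GROUP BY p.id, p.name

Execution result:
name | n
Operations | 3
Marketing | 5
Finance | 1
HR | 1
Support | 3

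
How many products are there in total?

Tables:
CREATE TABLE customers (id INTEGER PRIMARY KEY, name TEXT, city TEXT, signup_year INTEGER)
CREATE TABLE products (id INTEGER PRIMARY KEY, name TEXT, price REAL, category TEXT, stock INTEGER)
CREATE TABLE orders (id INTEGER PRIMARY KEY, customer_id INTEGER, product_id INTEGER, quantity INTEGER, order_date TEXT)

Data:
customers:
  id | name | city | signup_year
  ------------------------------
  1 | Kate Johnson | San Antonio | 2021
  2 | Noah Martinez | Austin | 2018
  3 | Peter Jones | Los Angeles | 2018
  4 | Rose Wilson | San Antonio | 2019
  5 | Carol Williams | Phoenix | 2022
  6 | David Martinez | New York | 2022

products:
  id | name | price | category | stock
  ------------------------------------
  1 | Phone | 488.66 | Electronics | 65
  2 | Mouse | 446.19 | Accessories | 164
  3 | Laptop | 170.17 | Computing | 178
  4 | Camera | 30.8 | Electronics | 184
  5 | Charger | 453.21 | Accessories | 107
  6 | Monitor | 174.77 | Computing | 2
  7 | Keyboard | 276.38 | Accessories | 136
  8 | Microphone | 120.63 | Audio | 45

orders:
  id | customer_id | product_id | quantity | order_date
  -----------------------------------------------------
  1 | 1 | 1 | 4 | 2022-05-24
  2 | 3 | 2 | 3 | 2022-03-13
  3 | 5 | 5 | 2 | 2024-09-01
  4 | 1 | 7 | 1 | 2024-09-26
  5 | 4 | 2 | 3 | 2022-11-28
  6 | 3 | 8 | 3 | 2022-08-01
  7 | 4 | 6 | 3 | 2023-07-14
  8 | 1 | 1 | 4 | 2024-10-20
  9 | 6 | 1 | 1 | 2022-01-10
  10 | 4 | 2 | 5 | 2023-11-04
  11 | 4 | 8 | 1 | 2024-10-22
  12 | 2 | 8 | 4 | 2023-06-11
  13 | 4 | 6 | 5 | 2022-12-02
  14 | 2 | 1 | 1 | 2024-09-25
SELECT COUNT(*) FROM products

Execution result:
8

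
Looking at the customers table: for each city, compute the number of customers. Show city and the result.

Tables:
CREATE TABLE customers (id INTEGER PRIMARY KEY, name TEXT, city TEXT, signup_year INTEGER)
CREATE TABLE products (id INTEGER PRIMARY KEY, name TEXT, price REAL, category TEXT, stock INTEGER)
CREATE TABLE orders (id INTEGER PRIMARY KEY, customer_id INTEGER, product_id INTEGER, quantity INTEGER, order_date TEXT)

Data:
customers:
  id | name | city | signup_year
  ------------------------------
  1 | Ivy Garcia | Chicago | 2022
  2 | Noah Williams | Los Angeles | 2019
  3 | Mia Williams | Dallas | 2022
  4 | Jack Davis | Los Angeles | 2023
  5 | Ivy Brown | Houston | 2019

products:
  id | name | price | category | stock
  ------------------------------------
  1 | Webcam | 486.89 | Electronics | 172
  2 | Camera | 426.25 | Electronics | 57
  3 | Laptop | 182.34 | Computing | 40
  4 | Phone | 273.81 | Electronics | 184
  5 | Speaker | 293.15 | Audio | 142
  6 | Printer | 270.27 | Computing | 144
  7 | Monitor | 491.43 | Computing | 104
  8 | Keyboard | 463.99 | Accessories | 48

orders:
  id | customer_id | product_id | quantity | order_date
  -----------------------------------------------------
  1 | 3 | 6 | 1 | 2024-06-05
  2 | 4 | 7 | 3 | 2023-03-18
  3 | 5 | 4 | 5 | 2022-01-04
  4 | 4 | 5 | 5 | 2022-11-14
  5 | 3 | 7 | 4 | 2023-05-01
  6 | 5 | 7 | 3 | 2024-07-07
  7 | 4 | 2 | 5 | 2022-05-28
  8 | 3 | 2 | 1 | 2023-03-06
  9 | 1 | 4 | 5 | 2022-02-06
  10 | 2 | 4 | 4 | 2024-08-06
SELECT city, COUNT(*) AS n FROM customers GROUP BY city

Execution result:
city | n
Chicago | 1
Dallas | 1
Houston | 1
Los Angeles | 2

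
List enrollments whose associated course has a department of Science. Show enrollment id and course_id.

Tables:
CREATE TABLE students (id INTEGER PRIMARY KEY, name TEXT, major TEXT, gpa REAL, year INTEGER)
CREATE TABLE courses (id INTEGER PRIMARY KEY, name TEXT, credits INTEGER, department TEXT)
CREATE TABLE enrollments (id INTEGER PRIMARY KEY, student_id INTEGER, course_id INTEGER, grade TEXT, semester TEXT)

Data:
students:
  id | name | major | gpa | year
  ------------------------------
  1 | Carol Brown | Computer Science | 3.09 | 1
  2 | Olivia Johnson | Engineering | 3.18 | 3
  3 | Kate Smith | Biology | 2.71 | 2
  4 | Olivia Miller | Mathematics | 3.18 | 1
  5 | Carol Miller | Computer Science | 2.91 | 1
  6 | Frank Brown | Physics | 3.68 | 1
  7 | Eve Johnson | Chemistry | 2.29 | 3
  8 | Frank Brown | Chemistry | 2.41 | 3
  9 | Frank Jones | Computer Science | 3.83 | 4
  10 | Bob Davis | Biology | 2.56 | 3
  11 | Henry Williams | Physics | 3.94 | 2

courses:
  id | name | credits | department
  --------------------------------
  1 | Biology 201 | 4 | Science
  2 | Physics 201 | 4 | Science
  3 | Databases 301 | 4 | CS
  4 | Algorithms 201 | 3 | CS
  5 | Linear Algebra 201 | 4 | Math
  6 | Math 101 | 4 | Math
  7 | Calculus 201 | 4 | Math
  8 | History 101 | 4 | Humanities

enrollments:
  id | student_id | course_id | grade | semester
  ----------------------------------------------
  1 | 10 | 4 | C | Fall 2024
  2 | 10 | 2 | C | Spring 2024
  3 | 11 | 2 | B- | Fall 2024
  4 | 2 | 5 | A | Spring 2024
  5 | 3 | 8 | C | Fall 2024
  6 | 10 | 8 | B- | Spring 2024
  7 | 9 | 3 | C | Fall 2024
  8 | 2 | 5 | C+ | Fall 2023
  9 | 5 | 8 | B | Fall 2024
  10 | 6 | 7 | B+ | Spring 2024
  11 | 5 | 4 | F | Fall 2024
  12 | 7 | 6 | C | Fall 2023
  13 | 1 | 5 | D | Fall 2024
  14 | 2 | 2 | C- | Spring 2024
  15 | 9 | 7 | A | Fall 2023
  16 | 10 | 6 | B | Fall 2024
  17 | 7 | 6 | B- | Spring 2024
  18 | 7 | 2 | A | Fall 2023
SELECT id, course_id FROM enrollments WHERE course_id IN (SELECT id FROM courses WHERE department = 'Science')

Execution result:
id | course_id
2 | 2
3 | 2
14 | 2
18 | 2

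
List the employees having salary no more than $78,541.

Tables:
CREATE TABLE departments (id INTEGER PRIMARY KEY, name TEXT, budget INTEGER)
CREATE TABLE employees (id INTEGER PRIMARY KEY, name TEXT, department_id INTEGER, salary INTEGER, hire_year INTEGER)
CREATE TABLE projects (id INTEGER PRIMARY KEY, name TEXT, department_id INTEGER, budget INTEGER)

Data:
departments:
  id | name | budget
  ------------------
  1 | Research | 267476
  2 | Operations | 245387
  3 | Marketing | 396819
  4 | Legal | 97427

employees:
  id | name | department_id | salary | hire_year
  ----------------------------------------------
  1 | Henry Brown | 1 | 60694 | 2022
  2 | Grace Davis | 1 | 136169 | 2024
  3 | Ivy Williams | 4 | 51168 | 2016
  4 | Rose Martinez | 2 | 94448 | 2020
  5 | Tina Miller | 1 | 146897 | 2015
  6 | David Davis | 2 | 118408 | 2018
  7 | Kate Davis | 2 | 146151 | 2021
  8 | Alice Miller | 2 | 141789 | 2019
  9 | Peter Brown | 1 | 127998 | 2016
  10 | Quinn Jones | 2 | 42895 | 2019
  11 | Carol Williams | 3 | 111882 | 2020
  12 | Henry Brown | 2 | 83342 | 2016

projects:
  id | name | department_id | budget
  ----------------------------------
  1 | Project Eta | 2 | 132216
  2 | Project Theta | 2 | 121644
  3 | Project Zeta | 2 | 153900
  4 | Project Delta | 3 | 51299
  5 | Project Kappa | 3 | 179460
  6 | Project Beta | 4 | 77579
SELECT name, salary FROM employees WHERE salary <= 78541

Execution result:
name | salary
Henry Brown | 60694
Ivy Williams | 51168
Quinn Jones | 42895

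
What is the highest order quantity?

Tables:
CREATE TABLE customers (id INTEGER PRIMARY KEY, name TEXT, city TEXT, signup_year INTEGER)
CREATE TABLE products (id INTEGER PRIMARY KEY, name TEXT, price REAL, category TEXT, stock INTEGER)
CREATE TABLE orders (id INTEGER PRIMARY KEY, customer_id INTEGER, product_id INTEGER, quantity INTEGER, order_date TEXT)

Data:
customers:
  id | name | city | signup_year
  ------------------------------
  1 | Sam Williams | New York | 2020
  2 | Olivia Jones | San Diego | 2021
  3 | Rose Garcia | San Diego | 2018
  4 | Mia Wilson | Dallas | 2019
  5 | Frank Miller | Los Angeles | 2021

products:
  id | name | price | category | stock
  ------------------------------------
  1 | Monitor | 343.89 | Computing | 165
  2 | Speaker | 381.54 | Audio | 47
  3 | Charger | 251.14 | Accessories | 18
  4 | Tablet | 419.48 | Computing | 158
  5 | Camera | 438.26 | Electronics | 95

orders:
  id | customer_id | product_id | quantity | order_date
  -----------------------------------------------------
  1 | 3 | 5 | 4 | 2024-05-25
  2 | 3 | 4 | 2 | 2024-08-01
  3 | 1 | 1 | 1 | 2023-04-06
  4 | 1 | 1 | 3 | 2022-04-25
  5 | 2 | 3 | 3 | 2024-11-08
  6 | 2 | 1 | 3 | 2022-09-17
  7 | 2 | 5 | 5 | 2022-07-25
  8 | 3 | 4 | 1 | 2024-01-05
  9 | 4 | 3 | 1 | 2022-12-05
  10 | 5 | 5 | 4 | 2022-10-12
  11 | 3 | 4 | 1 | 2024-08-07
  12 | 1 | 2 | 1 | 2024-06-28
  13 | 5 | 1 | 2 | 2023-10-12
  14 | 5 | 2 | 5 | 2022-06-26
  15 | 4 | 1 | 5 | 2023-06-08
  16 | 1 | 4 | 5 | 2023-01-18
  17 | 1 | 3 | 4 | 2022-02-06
SELECT MAX(quantity) FROM orders

Execution result:
5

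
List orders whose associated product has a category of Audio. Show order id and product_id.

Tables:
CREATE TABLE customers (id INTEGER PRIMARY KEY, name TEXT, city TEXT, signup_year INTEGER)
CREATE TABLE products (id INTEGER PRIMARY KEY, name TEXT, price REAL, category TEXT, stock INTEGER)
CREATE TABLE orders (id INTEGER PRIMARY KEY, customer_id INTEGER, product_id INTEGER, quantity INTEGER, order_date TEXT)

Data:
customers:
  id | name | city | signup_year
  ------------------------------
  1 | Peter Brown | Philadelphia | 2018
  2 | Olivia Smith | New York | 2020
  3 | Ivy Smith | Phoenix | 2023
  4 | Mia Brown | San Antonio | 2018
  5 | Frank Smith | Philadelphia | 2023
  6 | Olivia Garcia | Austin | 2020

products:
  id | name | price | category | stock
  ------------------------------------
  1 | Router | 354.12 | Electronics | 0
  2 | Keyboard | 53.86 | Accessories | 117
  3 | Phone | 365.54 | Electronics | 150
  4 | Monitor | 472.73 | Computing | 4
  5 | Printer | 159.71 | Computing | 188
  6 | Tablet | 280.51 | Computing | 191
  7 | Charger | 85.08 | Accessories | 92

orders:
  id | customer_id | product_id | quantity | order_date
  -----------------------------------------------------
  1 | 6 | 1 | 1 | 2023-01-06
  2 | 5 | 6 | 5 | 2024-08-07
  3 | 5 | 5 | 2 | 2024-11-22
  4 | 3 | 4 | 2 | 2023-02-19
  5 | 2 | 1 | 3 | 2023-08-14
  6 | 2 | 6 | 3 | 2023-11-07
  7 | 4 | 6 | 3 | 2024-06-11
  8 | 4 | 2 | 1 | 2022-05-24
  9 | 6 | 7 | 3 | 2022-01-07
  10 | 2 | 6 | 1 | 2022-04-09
SELECT id, product_id FROM orders WHERE product_id IN (SELECT id FROM products WHERE category = 'Audio')

Execution result:
(no rows)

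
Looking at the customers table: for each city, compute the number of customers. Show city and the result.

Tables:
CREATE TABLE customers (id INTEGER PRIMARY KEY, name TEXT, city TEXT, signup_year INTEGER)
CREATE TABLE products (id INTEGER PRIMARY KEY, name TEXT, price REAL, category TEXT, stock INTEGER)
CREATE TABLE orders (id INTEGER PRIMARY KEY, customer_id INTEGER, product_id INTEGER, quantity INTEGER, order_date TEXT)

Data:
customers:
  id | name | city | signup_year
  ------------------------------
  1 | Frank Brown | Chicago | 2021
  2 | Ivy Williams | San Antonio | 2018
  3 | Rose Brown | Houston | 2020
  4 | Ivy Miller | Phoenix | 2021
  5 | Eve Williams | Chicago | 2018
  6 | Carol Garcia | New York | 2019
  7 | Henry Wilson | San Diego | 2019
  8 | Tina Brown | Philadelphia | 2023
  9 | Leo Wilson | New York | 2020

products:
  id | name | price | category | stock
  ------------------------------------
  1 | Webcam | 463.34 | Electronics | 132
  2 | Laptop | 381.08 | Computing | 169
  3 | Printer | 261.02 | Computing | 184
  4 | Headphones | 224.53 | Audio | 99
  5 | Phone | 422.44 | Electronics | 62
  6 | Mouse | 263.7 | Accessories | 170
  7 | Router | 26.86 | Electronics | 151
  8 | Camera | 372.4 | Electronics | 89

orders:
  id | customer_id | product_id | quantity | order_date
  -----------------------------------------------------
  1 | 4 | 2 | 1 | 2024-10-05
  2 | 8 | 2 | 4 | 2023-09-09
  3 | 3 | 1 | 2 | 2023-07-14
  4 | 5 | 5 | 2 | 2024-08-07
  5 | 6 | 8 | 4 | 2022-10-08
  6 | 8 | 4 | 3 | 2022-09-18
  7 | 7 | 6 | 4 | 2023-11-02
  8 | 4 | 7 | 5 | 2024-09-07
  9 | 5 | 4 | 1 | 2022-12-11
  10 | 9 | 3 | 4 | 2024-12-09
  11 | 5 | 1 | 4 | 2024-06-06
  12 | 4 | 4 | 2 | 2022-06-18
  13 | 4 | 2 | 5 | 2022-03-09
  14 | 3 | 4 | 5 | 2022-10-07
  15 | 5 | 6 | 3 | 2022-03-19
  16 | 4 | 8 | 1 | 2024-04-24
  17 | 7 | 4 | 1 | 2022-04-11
SELECT city, COUNT(*) AS n FROM customers GROUP BY city

Execution result:
city | n
Chicago | 2
Houston | 1
New York | 2
Philadelphia | 1
Phoenix | 1
San Antonio | 1
San Diego | 1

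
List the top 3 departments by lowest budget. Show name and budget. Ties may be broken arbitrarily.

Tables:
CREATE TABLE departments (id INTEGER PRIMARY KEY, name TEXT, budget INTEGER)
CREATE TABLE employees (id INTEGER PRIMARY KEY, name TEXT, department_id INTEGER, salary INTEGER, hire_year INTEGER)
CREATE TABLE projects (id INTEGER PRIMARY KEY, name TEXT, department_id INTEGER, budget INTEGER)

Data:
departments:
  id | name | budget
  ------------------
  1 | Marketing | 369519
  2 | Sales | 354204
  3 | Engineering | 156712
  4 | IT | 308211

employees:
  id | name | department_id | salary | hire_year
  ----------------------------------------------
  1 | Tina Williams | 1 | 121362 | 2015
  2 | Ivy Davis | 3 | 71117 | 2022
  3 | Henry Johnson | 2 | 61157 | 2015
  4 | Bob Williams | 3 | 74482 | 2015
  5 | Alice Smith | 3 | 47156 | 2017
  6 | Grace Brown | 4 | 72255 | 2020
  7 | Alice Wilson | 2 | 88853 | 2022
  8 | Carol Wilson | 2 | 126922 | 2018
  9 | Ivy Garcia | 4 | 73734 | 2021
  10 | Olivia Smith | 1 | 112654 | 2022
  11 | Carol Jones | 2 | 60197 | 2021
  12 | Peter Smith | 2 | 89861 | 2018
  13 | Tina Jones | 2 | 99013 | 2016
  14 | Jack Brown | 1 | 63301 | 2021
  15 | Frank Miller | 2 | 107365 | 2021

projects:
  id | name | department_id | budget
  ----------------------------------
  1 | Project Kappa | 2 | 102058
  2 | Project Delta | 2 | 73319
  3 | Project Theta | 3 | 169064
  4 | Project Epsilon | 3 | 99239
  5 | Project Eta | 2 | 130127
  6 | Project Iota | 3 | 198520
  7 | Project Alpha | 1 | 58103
SELECT name, budget FROM departments ORDER BY budget ASC LIMIT 3

Execution result:
name | budget
Engineering | 156712
IT | 308211
Sales | 354204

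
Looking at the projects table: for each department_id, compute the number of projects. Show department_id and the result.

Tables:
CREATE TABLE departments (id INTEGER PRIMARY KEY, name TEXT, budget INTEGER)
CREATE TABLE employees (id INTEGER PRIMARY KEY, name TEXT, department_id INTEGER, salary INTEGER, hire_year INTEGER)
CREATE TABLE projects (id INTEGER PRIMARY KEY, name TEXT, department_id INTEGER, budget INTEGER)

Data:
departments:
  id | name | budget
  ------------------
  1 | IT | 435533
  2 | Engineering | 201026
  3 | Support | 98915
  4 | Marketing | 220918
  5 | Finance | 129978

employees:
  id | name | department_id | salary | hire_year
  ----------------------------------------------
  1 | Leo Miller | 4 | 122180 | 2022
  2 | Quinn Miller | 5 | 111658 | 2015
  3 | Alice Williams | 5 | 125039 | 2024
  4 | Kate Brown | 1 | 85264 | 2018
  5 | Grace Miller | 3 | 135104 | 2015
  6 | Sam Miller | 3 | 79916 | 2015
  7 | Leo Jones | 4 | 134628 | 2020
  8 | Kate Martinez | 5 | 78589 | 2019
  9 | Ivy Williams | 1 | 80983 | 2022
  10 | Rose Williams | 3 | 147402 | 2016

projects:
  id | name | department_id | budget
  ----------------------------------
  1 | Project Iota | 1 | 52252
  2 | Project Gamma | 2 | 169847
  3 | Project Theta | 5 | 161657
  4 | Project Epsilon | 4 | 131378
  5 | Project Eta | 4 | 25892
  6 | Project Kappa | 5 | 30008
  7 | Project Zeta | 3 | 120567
SELECT department_id, COUNT(*) AS n FROM projects GROUP BY department_id

Execution result:
department_id | n
1 | 1
2 | 1
3 | 1
4 | 2
5 | 2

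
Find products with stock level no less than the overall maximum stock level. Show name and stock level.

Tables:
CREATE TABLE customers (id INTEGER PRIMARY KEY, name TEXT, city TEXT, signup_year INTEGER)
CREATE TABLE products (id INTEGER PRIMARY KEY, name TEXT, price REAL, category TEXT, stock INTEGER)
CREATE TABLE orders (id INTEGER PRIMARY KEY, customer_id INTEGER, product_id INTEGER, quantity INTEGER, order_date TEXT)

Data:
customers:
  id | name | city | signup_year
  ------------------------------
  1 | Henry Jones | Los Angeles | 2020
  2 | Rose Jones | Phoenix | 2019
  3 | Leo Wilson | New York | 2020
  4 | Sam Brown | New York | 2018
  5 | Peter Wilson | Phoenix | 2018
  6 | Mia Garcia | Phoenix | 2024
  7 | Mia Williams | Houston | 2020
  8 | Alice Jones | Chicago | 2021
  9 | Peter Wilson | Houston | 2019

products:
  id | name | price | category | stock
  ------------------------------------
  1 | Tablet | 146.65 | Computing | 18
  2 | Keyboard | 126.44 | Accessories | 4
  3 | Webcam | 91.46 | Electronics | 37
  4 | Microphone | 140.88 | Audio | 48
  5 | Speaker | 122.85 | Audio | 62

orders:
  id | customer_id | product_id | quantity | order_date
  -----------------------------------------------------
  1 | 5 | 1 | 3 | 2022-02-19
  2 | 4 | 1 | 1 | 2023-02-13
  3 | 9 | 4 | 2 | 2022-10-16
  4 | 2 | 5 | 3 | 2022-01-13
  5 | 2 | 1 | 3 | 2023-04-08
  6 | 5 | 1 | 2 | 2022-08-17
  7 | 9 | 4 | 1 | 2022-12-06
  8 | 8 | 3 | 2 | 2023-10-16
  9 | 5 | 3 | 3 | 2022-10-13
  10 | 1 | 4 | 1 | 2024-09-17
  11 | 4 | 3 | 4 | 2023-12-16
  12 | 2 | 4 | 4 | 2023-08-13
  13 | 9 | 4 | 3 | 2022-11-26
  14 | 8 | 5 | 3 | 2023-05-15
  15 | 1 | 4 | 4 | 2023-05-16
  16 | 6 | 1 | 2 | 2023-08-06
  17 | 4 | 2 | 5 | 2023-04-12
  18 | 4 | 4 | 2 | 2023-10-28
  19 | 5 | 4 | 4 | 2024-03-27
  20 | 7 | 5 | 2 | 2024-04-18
SELECT name, stock FROM products WHERE stock >= (SELECT MAX(stock) FROM products)

Execution result:
name | stock
Speaker | 62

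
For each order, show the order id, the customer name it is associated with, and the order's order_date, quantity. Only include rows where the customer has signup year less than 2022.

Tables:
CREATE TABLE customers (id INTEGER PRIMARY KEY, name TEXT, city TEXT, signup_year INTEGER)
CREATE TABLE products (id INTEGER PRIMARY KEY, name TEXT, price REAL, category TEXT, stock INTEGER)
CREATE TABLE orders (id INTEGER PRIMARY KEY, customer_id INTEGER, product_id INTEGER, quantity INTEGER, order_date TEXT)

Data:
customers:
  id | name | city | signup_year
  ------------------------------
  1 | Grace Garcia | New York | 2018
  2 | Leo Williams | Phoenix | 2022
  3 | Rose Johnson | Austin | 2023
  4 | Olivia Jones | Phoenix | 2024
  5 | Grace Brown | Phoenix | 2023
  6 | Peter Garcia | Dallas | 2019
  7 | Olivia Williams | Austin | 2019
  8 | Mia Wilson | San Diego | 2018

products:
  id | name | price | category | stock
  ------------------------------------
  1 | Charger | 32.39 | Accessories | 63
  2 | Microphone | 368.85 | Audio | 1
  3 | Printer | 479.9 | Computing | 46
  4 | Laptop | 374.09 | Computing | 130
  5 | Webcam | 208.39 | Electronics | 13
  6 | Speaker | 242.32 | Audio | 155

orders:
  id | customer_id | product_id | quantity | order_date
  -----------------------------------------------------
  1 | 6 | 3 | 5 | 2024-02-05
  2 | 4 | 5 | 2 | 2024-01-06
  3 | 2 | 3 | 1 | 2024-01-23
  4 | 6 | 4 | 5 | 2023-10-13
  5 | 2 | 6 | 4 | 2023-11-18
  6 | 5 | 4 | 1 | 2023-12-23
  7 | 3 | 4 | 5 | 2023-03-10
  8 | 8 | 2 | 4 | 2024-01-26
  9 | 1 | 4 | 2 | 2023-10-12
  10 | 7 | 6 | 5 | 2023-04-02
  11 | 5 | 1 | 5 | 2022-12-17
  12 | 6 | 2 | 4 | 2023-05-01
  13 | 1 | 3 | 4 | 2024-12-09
SELECT c.id, p.name AS customer, c.order_date, c.quantity FROM orders c JOIN customers p ON c.customer_id = p.id WHERE p.signup_year < 2022

Execution result:
id | customer | order_date | quantity
1 | Peter Garcia | 2024-02-05 | 5
4 | Peter Garcia | 2023-10-13 | 5
8 | Mia Wilson | 2024-01-26 | 4
9 | Grace Garcia | 2023-10-12 | 2
10 | Olivia Williams | 2023-04-02 | 5
12 | Peter Garcia | 2023-05-01 | 4
13 | Grace Garcia | 2024-12-09 | 4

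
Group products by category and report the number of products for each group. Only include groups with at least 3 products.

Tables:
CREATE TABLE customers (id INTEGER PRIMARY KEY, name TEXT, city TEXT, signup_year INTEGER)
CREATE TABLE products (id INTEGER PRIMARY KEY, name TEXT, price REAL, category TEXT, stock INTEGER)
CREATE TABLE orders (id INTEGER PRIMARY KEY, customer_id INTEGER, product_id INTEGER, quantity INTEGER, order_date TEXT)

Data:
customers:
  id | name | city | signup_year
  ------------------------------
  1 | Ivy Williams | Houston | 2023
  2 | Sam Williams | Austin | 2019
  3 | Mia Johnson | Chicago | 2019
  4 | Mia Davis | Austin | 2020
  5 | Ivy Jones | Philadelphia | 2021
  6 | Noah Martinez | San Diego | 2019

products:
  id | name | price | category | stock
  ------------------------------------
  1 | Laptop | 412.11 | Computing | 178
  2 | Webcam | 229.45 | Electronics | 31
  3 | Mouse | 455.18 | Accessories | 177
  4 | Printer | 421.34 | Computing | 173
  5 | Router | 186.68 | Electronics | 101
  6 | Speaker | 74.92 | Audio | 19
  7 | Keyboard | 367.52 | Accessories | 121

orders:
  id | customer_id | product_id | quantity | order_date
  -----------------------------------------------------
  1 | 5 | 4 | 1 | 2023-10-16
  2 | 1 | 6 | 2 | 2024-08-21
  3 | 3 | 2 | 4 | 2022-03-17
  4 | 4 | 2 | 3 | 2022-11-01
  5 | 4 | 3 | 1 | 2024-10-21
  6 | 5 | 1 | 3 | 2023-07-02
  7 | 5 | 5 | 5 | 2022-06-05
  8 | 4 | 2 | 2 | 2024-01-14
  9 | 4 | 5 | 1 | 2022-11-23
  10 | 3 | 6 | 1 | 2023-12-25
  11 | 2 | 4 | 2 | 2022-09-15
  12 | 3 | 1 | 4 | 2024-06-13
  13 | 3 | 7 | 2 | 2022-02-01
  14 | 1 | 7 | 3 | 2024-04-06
SELECT category, COUNT(*) AS n FROM products GROUP BY category HAVING COUNT(*) >= 3

Execution result:
(no rows)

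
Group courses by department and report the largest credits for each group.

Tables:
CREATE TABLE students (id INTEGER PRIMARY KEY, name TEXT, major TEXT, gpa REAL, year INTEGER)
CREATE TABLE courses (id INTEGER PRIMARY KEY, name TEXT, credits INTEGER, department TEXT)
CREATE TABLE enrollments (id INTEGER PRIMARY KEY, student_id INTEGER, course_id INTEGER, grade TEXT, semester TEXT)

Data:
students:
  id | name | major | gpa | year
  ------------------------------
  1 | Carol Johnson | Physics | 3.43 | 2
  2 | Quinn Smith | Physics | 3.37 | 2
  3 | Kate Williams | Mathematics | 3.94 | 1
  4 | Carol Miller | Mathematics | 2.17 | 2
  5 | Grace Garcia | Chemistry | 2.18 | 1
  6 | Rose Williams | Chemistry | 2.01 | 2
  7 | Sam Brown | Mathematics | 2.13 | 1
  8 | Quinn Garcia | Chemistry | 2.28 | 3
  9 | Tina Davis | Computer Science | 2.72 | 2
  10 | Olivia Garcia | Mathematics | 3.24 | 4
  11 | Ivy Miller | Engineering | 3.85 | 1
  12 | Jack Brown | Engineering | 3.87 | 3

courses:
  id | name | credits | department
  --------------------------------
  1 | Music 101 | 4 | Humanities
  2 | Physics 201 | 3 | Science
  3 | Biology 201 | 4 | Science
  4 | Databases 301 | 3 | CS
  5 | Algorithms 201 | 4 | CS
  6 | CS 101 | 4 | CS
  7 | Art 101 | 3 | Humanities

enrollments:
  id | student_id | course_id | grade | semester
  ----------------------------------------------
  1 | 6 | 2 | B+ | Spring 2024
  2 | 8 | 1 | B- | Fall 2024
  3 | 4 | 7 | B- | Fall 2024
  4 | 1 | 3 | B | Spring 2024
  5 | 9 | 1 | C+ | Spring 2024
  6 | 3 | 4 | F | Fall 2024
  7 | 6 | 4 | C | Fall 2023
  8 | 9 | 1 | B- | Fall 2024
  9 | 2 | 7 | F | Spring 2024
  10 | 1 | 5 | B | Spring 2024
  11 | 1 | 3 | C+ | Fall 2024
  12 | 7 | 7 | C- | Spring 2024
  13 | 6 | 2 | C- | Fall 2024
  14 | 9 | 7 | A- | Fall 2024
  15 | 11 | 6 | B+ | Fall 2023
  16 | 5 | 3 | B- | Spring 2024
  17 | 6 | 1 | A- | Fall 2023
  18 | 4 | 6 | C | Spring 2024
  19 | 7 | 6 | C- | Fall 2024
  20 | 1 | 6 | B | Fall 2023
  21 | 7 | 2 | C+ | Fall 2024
SELECT department, MAX(credits) AS max_credits FROM courses GROUP BY department

Execution result:
department | max_credits
CS | 4
Humanities | 4
Science | 4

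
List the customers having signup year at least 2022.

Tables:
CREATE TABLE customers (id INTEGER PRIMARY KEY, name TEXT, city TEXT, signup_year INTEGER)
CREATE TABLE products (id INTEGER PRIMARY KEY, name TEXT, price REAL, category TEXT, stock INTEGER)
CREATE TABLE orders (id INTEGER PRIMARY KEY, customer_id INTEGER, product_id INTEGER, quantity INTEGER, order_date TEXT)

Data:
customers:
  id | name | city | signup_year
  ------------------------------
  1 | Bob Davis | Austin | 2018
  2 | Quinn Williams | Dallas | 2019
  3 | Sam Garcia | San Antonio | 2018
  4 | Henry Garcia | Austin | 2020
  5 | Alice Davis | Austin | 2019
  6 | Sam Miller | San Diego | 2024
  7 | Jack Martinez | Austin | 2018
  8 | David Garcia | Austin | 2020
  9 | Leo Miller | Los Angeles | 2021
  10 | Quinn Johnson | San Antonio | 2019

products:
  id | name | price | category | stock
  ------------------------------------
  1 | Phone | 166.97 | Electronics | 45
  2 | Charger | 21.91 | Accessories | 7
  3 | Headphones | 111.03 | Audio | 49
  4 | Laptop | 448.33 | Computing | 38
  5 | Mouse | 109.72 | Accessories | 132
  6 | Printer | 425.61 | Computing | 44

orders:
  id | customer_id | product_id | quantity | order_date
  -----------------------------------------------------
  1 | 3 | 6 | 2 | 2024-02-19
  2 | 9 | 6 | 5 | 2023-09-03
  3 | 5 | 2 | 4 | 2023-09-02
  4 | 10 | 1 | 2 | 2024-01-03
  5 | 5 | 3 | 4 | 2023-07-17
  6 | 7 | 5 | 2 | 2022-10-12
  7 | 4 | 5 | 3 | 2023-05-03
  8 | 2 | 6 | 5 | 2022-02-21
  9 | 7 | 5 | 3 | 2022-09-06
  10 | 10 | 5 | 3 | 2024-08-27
SELECT name, signup_year FROM customers WHERE signup_year >= 2022

Execution result:
name | signup_year
Sam Miller | 2024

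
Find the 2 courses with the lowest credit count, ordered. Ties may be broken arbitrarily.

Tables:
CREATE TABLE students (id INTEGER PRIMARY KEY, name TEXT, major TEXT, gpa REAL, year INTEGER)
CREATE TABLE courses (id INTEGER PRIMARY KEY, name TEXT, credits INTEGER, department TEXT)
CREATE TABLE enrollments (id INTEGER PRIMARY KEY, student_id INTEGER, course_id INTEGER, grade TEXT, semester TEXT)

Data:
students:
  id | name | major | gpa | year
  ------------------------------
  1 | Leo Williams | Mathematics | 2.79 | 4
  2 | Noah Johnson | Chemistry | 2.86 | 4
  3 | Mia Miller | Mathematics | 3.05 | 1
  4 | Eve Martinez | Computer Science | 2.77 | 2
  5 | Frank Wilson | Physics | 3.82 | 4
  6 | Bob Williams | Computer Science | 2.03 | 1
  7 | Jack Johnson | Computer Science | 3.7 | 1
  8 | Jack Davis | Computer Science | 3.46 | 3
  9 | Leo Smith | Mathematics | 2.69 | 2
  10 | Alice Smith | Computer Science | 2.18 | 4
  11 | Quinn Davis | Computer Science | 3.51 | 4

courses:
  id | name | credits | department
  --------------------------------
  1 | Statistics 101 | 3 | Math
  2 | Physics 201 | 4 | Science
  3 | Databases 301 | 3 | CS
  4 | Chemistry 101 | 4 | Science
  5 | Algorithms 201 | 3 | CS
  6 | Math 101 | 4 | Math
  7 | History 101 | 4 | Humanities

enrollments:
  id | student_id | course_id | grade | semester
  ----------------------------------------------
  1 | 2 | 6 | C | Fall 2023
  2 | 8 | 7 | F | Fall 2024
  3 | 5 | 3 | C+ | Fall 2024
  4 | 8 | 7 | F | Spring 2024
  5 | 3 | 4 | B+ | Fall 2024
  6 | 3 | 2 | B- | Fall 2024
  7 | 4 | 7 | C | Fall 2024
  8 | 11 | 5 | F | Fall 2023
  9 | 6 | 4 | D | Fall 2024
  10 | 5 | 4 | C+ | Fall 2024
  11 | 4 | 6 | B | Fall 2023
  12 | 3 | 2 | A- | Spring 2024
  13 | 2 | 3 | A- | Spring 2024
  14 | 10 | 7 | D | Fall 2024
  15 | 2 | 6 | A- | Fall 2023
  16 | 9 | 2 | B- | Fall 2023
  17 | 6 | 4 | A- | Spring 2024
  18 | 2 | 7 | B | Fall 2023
SELECT name, credits FROM courses ORDER BY credits ASC LIMIT 2

Execution result:
name | credits
Statistics 101 | 3
Databases 301 | 3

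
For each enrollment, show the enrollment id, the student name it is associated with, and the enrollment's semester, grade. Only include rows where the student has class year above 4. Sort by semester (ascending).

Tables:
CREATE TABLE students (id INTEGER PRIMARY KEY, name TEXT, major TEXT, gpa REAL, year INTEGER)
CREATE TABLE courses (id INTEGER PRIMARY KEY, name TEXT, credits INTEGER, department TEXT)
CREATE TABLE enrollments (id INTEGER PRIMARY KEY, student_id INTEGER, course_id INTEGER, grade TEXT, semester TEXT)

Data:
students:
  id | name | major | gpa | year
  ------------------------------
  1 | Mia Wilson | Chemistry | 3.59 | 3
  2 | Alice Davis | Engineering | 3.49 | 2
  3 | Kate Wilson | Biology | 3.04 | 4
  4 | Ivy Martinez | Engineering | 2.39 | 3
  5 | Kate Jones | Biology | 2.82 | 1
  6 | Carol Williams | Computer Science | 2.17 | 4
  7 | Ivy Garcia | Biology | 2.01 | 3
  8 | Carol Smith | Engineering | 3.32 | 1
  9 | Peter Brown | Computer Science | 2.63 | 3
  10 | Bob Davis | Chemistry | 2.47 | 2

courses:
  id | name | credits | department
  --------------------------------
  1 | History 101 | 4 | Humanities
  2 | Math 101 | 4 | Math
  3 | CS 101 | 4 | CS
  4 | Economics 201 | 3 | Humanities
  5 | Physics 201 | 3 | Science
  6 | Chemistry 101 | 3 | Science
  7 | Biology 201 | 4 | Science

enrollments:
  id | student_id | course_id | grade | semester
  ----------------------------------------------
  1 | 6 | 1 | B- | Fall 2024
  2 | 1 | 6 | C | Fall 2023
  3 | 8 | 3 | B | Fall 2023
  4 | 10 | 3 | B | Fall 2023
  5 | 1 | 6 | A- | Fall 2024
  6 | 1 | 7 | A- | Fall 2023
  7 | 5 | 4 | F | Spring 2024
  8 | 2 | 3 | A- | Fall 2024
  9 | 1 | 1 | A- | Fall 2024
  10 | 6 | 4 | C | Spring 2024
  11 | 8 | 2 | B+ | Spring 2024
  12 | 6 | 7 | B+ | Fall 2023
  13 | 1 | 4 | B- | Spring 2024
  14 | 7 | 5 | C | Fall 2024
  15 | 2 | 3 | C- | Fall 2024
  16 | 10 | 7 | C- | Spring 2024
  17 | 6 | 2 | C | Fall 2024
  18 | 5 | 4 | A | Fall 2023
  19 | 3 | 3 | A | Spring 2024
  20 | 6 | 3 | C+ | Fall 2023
SELECT c.id, p.name AS student, c.semester, c.grade FROM enrollments c JOIN students p ON c.student_id = p.id WHERE p.year > 4 ORDER BY c.semester ASC

Execution result:
(no rows)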